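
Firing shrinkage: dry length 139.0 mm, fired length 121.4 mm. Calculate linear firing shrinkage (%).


FS = (139.0 - 121.4) / 139.0 * 100 = 12.66%

12.66


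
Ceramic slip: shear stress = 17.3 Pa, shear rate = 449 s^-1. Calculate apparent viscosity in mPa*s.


eta = tau/gamma * 1000 = 17.3/449 * 1000 = 38.5 mPa*s

38.5


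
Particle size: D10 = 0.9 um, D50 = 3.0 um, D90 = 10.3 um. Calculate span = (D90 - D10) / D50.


Span = (10.3 - 0.9) / 3.0 = 9.4 / 3.0 = 3.133

3.133


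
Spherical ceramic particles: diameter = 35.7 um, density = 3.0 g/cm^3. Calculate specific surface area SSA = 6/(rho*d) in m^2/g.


SSA = 6 / (3.0 * 35.7) = 0.056 m^2/g

0.056


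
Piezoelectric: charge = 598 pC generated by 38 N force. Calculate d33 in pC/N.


d33 = 598 / 38 = 15.7 pC/N

15.7


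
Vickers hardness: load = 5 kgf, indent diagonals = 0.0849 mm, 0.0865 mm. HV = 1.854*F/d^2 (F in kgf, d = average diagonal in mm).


d_avg = (0.0849+0.0865)/2 = 0.0857 mm
HV = 1.854*5/0.0857^2 = 1262

1262


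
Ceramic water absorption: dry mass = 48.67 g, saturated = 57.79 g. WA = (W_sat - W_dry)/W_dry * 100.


WA = (57.79 - 48.67) / 48.67 * 100 = 18.74%

18.74


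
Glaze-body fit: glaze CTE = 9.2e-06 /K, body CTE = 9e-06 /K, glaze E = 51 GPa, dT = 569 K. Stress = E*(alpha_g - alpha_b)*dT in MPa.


Stress = 51*1000*(9.2e-06 - 9e-06)*569 = 5.8 MPa

5.8


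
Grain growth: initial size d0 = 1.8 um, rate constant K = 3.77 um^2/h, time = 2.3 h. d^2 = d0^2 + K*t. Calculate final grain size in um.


d^2 = 1.8^2 + 3.77*2.3 = 11.911
d = sqrt(11.911) = 3.45 um

3.45


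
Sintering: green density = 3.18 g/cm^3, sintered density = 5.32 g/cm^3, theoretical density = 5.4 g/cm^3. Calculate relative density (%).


Relative = 5.32 / 5.4 * 100 = 98.5%

98.5


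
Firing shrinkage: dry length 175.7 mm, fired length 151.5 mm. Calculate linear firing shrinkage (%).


FS = (175.7 - 151.5) / 175.7 * 100 = 13.77%

13.77


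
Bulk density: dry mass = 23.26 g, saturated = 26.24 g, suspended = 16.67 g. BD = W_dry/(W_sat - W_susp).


BD = 23.26 / (26.24 - 16.67) = 23.26 / 9.57 = 2.431 g/cm^3

2.431


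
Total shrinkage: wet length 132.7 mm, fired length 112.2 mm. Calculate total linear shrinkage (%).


TS = (132.7 - 112.2) / 132.7 * 100 = 15.45%

15.45


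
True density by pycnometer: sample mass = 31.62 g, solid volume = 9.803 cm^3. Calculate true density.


TD = 31.62 / 9.803 = 3.226 g/cm^3

3.226


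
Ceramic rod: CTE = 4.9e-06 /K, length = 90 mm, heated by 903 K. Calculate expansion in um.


dL = 4.9e-06 * 90 * 903 * 1000 = 398.223 um

398.223


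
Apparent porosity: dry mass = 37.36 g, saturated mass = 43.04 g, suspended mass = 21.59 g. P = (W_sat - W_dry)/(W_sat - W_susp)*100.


P = (43.04 - 37.36) / (43.04 - 21.59) * 100 = 5.68 / 21.45 * 100 = 26.5%

26.5


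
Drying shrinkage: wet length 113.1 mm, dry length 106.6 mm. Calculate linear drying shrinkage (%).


DS = (113.1 - 106.6) / 113.1 * 100 = 5.75%

5.75


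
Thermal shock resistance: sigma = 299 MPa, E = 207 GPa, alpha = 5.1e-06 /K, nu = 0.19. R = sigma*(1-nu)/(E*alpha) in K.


R = 299*(1-0.19)/(207*1000*5.1e-06) = 229 K

229


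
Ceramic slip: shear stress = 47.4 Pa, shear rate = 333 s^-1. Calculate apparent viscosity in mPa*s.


eta = tau/gamma * 1000 = 47.4/333 * 1000 = 142.3 mPa*s

142.3


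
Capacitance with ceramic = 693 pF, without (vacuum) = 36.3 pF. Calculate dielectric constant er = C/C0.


er = 693 / 36.3 = 19.09

19.09


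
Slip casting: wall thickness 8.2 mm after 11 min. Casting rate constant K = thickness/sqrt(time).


K = 8.2 / sqrt(11) = 8.2 / 3.3166 = 2.472 mm/min^0.5

2.472


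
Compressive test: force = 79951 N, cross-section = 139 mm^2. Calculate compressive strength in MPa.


CS = 79951 / 139 = 575.2 MPa

575.2


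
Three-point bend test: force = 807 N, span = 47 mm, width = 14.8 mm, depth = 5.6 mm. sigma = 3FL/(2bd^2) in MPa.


sigma = 3*807*47/(2*14.8*5.6^2) = 122.6 MPa

122.6


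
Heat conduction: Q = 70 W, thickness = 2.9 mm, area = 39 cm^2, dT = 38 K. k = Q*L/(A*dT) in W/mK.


k = 70*2.9/1000/(39/10000*38) = 1.37 W/mK

1.37


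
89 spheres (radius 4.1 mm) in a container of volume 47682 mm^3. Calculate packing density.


V_sphere = 4/3*pi*4.1^3 = 288.6956 mm^3
Total V = 89*288.6956 = 25693.9084 mm^3
PD = 25693.9084 / 47682 = 0.539

0.539


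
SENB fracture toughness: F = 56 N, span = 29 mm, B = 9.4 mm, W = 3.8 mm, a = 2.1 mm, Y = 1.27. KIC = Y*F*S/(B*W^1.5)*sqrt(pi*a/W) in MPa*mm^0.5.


KIC = 1.27*56*29/(9.4*3.8^1.5)*sqrt(pi*2.1/3.8) = 39.03

39.03


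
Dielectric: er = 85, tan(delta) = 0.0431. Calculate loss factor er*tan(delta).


Loss = 85 * 0.0431 = 3.664

3.664


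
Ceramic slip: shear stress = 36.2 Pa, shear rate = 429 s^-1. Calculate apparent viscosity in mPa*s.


eta = tau/gamma * 1000 = 36.2/429 * 1000 = 84.4 mPa*s

84.4


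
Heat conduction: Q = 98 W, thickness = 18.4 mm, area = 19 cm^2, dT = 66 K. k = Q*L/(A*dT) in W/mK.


k = 98*18.4/1000/(19/10000*66) = 14.38 W/mK

14.38


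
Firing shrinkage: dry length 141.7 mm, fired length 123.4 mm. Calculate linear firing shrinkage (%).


FS = (141.7 - 123.4) / 141.7 * 100 = 12.91%

12.91


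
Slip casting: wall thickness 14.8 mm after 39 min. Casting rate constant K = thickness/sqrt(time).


K = 14.8 / sqrt(39) = 14.8 / 6.245 = 2.37 mm/min^0.5

2.37


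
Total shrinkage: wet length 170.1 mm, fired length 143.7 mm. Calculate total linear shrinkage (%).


TS = (170.1 - 143.7) / 170.1 * 100 = 15.52%

15.52


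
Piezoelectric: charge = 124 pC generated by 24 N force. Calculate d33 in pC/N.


d33 = 124 / 24 = 5.2 pC/N

5.2


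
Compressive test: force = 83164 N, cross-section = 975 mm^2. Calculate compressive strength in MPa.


CS = 83164 / 975 = 85.3 MPa

85.3


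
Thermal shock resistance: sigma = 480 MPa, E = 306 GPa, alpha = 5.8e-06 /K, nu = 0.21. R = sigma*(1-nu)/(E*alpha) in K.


R = 480*(1-0.21)/(306*1000*5.8e-06) = 214 K

214


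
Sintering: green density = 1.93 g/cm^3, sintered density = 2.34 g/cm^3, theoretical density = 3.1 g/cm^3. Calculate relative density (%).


Relative = 2.34 / 3.1 * 100 = 75.5%

75.5


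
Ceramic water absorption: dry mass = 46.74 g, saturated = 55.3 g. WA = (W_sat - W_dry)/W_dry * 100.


WA = (55.3 - 46.74) / 46.74 * 100 = 18.31%

18.31


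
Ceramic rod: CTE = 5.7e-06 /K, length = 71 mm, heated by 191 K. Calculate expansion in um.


dL = 5.7e-06 * 71 * 191 * 1000 = 77.298 um

77.298


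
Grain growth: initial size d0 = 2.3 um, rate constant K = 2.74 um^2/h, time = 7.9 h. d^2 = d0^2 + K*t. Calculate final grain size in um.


d^2 = 2.3^2 + 2.74*7.9 = 26.936
d = sqrt(26.936) = 5.19 um

5.19


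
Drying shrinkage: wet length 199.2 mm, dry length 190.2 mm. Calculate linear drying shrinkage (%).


DS = (199.2 - 190.2) / 199.2 * 100 = 4.52%

4.52


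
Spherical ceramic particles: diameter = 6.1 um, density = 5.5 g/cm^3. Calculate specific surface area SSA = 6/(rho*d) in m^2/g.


SSA = 6 / (5.5 * 6.1) = 0.179 m^2/g

0.179


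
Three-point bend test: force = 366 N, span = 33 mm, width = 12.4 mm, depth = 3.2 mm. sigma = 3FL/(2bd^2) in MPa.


sigma = 3*366*33/(2*12.4*3.2^2) = 142.7 MPa

142.7


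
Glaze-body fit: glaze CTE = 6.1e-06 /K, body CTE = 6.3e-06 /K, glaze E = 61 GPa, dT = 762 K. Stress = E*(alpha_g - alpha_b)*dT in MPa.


Stress = 61*1000*(6.1e-06 - 6.3e-06)*762 = -9.3 MPa

-9.3


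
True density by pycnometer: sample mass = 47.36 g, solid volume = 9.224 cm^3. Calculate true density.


TD = 47.36 / 9.224 = 5.134 g/cm^3

5.134


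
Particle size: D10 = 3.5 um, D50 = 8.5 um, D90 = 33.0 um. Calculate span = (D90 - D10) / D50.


Span = (33.0 - 3.5) / 8.5 = 29.5 / 8.5 = 3.471

3.471


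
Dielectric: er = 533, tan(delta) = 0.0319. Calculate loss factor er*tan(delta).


Loss = 533 * 0.0319 = 17.003

17.003


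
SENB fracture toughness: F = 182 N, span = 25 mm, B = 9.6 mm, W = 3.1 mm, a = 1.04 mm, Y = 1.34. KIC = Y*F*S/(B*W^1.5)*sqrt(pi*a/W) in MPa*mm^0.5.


KIC = 1.34*182*25/(9.6*3.1^1.5)*sqrt(pi*1.04/3.1) = 119.46

119.46


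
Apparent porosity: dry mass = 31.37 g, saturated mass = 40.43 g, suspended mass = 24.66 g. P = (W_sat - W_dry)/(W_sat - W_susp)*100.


P = (40.43 - 31.37) / (40.43 - 24.66) * 100 = 9.06 / 15.77 * 100 = 57.5%

57.5


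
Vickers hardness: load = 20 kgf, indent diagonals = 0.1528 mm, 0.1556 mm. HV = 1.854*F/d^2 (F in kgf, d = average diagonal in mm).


d_avg = (0.1528+0.1556)/2 = 0.1542 mm
HV = 1.854*20/0.1542^2 = 1559

1559


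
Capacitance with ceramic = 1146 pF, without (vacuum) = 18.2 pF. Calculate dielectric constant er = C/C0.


er = 1146 / 18.2 = 62.97

62.97


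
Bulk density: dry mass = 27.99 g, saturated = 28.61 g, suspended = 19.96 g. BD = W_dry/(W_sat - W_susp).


BD = 27.99 / (28.61 - 19.96) = 27.99 / 8.65 = 3.236 g/cm^3

3.236


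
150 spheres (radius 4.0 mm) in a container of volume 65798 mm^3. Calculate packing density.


V_sphere = 4/3*pi*4.0^3 = 268.0826 mm^3
Total V = 150*268.0826 = 40212.39 mm^3
PD = 40212.39 / 65798 = 0.611

0.611


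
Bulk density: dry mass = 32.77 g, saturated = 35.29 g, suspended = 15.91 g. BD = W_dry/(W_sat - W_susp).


BD = 32.77 / (35.29 - 15.91) = 32.77 / 19.38 = 1.691 g/cm^3

1.691


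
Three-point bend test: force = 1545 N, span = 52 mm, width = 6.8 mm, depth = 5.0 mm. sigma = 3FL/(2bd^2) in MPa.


sigma = 3*1545*52/(2*6.8*5.0^2) = 708.9 MPa

708.9


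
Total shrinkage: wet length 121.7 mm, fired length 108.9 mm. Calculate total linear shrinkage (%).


TS = (121.7 - 108.9) / 121.7 * 100 = 10.52%

10.52


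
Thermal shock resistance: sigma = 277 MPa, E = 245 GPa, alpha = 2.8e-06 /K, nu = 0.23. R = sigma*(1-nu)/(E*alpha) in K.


R = 277*(1-0.23)/(245*1000*2.8e-06) = 311 K

311


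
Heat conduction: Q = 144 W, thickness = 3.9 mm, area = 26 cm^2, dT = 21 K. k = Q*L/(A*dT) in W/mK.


k = 144*3.9/1000/(26/10000*21) = 10.29 W/mK

10.29


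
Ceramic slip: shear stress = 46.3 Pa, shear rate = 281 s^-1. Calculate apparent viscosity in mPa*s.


eta = tau/gamma * 1000 = 46.3/281 * 1000 = 164.8 mPa*s

164.8


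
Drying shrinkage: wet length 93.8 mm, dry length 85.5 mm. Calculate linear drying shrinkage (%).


DS = (93.8 - 85.5) / 93.8 * 100 = 8.85%

8.85


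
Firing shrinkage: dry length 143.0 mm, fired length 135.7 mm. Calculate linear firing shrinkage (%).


FS = (143.0 - 135.7) / 143.0 * 100 = 5.1%

5.1


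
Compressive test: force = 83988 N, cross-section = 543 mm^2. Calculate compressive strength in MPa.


CS = 83988 / 543 = 154.7 MPa

154.7


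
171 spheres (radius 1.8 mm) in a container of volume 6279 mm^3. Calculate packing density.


V_sphere = 4/3*pi*1.8^3 = 24.429 mm^3
Total V = 171*24.429 = 4177.359 mm^3
PD = 4177.359 / 6279 = 0.665

0.665


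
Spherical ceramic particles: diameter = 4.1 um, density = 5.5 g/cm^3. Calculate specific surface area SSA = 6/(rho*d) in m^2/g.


SSA = 6 / (5.5 * 4.1) = 0.266 m^2/g

0.266


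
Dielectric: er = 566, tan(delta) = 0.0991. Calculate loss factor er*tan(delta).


Loss = 566 * 0.0991 = 56.091

56.091


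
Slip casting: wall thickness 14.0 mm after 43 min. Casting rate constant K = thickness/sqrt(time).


K = 14.0 / sqrt(43) = 14.0 / 6.5574 = 2.135 mm/min^0.5

2.135


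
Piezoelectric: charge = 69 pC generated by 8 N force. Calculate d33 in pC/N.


d33 = 69 / 8 = 8.6 pC/N

8.6


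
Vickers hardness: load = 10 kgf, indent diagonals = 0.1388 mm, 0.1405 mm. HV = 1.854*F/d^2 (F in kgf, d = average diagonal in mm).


d_avg = (0.1388+0.1405)/2 = 0.13965 mm
HV = 1.854*10/0.13965^2 = 951

951


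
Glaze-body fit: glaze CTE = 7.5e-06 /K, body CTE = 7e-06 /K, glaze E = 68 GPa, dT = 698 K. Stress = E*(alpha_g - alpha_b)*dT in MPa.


Stress = 68*1000*(7.5e-06 - 7e-06)*698 = 23.7 MPa

23.7


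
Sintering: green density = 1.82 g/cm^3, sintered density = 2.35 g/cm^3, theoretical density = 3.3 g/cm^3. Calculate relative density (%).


Relative = 2.35 / 3.3 * 100 = 71.2%

71.2


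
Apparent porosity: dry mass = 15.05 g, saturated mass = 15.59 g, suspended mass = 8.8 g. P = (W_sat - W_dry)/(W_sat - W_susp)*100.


P = (15.59 - 15.05) / (15.59 - 8.8) * 100 = 0.54 / 6.79 * 100 = 8.0%

8.0


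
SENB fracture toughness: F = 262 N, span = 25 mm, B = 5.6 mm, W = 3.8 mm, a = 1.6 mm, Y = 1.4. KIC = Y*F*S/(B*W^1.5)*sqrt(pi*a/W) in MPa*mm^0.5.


KIC = 1.4*262*25/(5.6*3.8^1.5)*sqrt(pi*1.6/3.8) = 254.24

254.24


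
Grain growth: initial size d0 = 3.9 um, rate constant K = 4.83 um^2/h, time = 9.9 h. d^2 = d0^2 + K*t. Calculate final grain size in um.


d^2 = 3.9^2 + 4.83*9.9 = 63.027
d = sqrt(63.027) = 7.94 um

7.94


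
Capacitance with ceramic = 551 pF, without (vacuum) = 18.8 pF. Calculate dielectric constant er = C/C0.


er = 551 / 18.8 = 29.31

29.31


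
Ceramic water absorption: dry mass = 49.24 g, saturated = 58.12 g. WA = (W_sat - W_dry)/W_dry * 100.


WA = (58.12 - 49.24) / 49.24 * 100 = 18.03%

18.03


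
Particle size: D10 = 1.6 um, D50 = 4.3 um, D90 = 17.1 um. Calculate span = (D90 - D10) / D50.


Span = (17.1 - 1.6) / 4.3 = 15.5 / 4.3 = 3.605

3.605


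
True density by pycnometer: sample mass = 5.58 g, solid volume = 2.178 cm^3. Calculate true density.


TD = 5.58 / 2.178 = 2.562 g/cm^3

2.562


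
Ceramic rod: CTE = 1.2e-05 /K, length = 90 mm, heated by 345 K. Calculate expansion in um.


dL = 1.2e-05 * 90 * 345 * 1000 = 372.6 um

372.6


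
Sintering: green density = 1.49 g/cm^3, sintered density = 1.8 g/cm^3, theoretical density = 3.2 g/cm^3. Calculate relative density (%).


Relative = 1.8 / 3.2 * 100 = 56.3%

56.3


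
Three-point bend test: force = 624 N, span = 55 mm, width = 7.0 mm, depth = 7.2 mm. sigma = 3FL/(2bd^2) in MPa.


sigma = 3*624*55/(2*7.0*7.2^2) = 141.9 MPa

141.9


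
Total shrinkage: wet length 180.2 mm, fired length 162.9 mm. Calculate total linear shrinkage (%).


TS = (180.2 - 162.9) / 180.2 * 100 = 9.6%

9.6


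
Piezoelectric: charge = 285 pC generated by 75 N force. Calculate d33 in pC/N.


d33 = 285 / 75 = 3.8 pC/N

3.8


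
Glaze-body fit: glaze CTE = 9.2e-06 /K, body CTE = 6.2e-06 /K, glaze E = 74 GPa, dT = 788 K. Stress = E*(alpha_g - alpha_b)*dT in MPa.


Stress = 74*1000*(9.2e-06 - 6.2e-06)*788 = 174.9 MPa

174.9


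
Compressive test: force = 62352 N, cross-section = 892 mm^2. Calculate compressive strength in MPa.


CS = 62352 / 892 = 69.9 MPa

69.9


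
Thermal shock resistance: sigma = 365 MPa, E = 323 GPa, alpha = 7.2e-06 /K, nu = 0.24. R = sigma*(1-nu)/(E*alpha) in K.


R = 365*(1-0.24)/(323*1000*7.2e-06) = 119 K

119


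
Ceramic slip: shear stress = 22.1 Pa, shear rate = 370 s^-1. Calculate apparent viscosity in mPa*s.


eta = tau/gamma * 1000 = 22.1/370 * 1000 = 59.7 mPa*s

59.7


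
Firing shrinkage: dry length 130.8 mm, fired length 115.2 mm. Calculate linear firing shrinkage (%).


FS = (130.8 - 115.2) / 130.8 * 100 = 11.93%

11.93


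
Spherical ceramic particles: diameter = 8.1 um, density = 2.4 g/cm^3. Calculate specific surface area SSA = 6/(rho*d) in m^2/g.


SSA = 6 / (2.4 * 8.1) = 0.309 m^2/g

0.309


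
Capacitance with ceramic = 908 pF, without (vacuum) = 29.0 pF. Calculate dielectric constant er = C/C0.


er = 908 / 29.0 = 31.31

31.31


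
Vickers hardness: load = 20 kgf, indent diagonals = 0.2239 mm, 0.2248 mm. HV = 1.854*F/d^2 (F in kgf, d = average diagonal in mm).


d_avg = (0.2239+0.2248)/2 = 0.22435 mm
HV = 1.854*20/0.22435^2 = 737

737


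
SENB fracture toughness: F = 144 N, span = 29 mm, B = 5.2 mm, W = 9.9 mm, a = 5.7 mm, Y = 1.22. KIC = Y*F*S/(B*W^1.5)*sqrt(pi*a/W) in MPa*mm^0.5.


KIC = 1.22*144*29/(5.2*9.9^1.5)*sqrt(pi*5.7/9.9) = 42.3

42.3


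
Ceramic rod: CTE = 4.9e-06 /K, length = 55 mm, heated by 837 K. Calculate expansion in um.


dL = 4.9e-06 * 55 * 837 * 1000 = 225.572 um

225.572


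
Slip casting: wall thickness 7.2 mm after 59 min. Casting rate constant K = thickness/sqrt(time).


K = 7.2 / sqrt(59) = 7.2 / 7.6811 = 0.937 mm/min^0.5

0.937


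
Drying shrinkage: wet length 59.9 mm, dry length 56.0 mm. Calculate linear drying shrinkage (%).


DS = (59.9 - 56.0) / 59.9 * 100 = 6.51%

6.51


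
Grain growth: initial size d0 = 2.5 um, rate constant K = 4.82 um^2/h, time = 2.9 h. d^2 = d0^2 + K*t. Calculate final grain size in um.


d^2 = 2.5^2 + 4.82*2.9 = 20.228
d = sqrt(20.228) = 4.5 um

4.5


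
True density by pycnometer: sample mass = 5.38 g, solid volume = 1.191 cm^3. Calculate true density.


TD = 5.38 / 1.191 = 4.517 g/cm^3

4.517


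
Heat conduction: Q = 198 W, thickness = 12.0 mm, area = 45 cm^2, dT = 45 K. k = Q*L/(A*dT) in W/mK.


k = 198*12.0/1000/(45/10000*45) = 11.73 W/mK

11.73


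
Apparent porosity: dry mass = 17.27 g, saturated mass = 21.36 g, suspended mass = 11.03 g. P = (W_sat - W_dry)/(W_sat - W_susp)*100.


P = (21.36 - 17.27) / (21.36 - 11.03) * 100 = 4.09 / 10.33 * 100 = 39.6%

39.6


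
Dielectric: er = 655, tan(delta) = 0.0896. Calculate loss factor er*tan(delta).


Loss = 655 * 0.0896 = 58.688

58.688


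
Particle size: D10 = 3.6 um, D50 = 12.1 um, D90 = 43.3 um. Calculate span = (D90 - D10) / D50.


Span = (43.3 - 3.6) / 12.1 = 39.7 / 12.1 = 3.281

3.281


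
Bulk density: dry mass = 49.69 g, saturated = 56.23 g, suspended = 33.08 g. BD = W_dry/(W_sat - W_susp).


BD = 49.69 / (56.23 - 33.08) = 49.69 / 23.15 = 2.146 g/cm^3

2.146


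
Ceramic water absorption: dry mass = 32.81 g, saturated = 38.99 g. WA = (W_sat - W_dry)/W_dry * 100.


WA = (38.99 - 32.81) / 32.81 * 100 = 18.84%

18.84


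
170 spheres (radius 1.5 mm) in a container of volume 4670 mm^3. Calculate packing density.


V_sphere = 4/3*pi*1.5^3 = 14.1372 mm^3
Total V = 170*14.1372 = 2403.324 mm^3
PD = 2403.324 / 4670 = 0.515

0.515


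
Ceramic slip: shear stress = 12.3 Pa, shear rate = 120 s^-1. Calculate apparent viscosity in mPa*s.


eta = tau/gamma * 1000 = 12.3/120 * 1000 = 102.5 mPa*s

102.5


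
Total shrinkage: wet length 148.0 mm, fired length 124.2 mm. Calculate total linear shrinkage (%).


TS = (148.0 - 124.2) / 148.0 * 100 = 16.08%

16.08


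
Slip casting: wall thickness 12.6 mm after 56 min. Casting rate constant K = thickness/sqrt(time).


K = 12.6 / sqrt(56) = 12.6 / 7.4833 = 1.684 mm/min^0.5

1.684


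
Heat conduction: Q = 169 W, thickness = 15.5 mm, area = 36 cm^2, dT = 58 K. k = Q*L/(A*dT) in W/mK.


k = 169*15.5/1000/(36/10000*58) = 12.55 W/mK

12.55


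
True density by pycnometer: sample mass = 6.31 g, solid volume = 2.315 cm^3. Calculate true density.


TD = 6.31 / 2.315 = 2.726 g/cm^3

2.726


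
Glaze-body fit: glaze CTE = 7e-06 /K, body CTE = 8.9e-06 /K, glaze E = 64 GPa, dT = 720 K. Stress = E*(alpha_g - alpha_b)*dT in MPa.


Stress = 64*1000*(7e-06 - 8.9e-06)*720 = -87.6 MPa

-87.6


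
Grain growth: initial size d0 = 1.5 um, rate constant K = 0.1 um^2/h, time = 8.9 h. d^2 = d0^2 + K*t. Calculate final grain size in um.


d^2 = 1.5^2 + 0.1*8.9 = 3.14
d = sqrt(3.14) = 1.77 um

1.77


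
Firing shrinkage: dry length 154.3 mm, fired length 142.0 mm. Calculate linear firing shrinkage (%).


FS = (154.3 - 142.0) / 154.3 * 100 = 7.97%

7.97


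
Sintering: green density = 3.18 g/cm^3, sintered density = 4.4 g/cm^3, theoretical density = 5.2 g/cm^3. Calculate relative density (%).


Relative = 4.4 / 5.2 * 100 = 84.6%

84.6


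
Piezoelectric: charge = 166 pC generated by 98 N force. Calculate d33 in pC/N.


d33 = 166 / 98 = 1.7 pC/N

1.7


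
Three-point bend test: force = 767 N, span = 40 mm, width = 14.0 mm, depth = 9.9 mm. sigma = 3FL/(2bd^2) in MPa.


sigma = 3*767*40/(2*14.0*9.9^2) = 33.5 MPa

33.5


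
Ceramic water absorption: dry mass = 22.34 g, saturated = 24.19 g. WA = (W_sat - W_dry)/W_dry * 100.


WA = (24.19 - 22.34) / 22.34 * 100 = 8.28%

8.28


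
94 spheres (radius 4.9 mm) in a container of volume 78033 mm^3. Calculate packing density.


V_sphere = 4/3*pi*4.9^3 = 492.807 mm^3
Total V = 94*492.807 = 46323.858 mm^3
PD = 46323.858 / 78033 = 0.594

0.594


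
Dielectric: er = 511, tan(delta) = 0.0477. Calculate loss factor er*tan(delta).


Loss = 511 * 0.0477 = 24.375

24.375


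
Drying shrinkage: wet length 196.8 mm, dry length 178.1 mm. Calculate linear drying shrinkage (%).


DS = (196.8 - 178.1) / 196.8 * 100 = 9.5%

9.5


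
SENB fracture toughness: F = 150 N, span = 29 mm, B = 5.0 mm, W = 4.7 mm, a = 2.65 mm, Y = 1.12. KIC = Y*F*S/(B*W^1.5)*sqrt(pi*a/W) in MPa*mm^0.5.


KIC = 1.12*150*29/(5.0*4.7^1.5)*sqrt(pi*2.65/4.7) = 127.27

127.27


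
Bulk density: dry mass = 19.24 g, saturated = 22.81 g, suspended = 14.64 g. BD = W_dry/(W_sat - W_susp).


BD = 19.24 / (22.81 - 14.64) = 19.24 / 8.17 = 2.355 g/cm^3

2.355


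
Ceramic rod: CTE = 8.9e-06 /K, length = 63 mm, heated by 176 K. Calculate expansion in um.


dL = 8.9e-06 * 63 * 176 * 1000 = 98.683 um

98.683


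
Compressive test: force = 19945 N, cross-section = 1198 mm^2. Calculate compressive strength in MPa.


CS = 19945 / 1198 = 16.6 MPa

16.6


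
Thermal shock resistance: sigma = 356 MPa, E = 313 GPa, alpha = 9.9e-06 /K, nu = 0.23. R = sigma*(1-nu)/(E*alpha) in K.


R = 356*(1-0.23)/(313*1000*9.9e-06) = 88 K

88


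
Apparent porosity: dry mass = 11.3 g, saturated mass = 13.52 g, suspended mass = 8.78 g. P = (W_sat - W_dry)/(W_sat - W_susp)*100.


P = (13.52 - 11.3) / (13.52 - 8.78) * 100 = 2.22 / 4.74 * 100 = 46.8%

46.8


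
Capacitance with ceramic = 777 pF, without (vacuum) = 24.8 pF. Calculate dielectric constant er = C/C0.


er = 777 / 24.8 = 31.33

31.33


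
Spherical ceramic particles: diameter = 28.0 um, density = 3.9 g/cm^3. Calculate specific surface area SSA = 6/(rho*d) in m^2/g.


SSA = 6 / (3.9 * 28.0) = 0.055 m^2/g

0.055


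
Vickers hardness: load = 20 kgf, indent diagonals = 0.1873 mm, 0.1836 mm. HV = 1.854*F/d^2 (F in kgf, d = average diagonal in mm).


d_avg = (0.1873+0.1836)/2 = 0.18545 mm
HV = 1.854*20/0.18545^2 = 1078

1078


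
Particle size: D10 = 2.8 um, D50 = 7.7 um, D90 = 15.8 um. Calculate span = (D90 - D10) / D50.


Span = (15.8 - 2.8) / 7.7 = 13.0 / 7.7 = 1.688

1.688


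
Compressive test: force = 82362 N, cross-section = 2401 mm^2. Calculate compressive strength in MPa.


CS = 82362 / 2401 = 34.3 MPa

34.3


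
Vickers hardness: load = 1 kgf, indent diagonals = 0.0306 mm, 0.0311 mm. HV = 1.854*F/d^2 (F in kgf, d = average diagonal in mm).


d_avg = (0.0306+0.0311)/2 = 0.03085 mm
HV = 1.854*1/0.03085^2 = 1948

1948


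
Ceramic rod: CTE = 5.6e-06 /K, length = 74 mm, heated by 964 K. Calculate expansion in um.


dL = 5.6e-06 * 74 * 964 * 1000 = 399.482 um

399.482


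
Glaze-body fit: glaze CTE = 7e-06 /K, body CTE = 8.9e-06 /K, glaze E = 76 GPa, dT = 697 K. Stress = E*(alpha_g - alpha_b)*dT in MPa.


Stress = 76*1000*(7e-06 - 8.9e-06)*697 = -100.6 MPa

-100.6


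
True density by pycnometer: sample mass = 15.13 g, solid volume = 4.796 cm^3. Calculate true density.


TD = 15.13 / 4.796 = 3.155 g/cm^3

3.155


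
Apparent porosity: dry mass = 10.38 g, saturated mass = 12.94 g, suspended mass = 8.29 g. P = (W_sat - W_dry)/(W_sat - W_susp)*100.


P = (12.94 - 10.38) / (12.94 - 8.29) * 100 = 2.56 / 4.65 * 100 = 55.1%

55.1


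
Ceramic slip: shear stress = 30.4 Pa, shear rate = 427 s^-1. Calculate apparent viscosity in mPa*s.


eta = tau/gamma * 1000 = 30.4/427 * 1000 = 71.2 mPa*s

71.2


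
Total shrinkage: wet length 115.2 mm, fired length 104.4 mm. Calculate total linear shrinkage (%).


TS = (115.2 - 104.4) / 115.2 * 100 = 9.38%

9.38


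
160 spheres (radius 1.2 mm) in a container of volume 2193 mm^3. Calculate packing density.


V_sphere = 4/3*pi*1.2^3 = 7.2382 mm^3
Total V = 160*7.2382 = 1158.112 mm^3
PD = 1158.112 / 2193 = 0.528

0.528


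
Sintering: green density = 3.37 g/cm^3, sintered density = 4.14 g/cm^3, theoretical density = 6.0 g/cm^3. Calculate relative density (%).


Relative = 4.14 / 6.0 * 100 = 69.0%

69.0


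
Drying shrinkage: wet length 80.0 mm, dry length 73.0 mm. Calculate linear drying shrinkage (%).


DS = (80.0 - 73.0) / 80.0 * 100 = 8.75%

8.75


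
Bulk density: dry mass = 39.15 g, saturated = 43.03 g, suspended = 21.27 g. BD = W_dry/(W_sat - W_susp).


BD = 39.15 / (43.03 - 21.27) = 39.15 / 21.76 = 1.799 g/cm^3

1.799


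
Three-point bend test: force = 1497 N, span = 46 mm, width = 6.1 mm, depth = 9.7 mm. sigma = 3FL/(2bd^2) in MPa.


sigma = 3*1497*46/(2*6.1*9.7^2) = 180.0 MPa

180.0


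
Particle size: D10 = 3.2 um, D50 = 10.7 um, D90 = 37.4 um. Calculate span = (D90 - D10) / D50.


Span = (37.4 - 3.2) / 10.7 = 34.2 / 10.7 = 3.196

3.196


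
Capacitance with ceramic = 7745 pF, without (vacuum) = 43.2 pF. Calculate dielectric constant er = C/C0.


er = 7745 / 43.2 = 179.28

179.28


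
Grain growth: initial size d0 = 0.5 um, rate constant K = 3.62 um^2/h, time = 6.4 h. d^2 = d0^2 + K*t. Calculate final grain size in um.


d^2 = 0.5^2 + 3.62*6.4 = 23.418
d = sqrt(23.418) = 4.84 um

4.84


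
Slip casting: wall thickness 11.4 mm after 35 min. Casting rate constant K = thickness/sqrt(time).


K = 11.4 / sqrt(35) = 11.4 / 5.9161 = 1.927 mm/min^0.5

1.927


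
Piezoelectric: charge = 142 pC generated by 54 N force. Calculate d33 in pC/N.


d33 = 142 / 54 = 2.6 pC/N

2.6


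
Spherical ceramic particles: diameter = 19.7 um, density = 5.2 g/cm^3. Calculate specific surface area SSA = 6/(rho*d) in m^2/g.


SSA = 6 / (5.2 * 19.7) = 0.059 m^2/g

0.059


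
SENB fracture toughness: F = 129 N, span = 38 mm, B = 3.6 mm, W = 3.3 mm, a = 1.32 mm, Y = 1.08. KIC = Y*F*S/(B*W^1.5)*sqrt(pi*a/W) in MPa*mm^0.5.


KIC = 1.08*129*38/(3.6*3.3^1.5)*sqrt(pi*1.32/3.3) = 275.0

275.0


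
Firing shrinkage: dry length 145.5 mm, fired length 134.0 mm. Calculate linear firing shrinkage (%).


FS = (145.5 - 134.0) / 145.5 * 100 = 7.9%

7.9


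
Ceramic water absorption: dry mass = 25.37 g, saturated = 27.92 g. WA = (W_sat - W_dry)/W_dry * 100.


WA = (27.92 - 25.37) / 25.37 * 100 = 10.05%

10.05


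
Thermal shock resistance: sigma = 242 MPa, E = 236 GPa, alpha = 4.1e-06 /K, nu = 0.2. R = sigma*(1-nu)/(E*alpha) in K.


R = 242*(1-0.2)/(236*1000*4.1e-06) = 200 K

200


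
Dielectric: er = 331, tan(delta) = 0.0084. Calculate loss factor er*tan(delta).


Loss = 331 * 0.0084 = 2.78

2.78


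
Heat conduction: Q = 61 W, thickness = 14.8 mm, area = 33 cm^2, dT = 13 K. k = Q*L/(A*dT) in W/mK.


k = 61*14.8/1000/(33/10000*13) = 21.04 W/mK

21.04


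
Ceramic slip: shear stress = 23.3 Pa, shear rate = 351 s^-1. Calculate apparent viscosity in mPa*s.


eta = tau/gamma * 1000 = 23.3/351 * 1000 = 66.4 mPa*s

66.4


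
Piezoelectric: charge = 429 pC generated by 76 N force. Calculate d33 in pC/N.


d33 = 429 / 76 = 5.6 pC/N

5.6


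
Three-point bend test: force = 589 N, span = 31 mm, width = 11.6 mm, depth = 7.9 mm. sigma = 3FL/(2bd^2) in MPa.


sigma = 3*589*31/(2*11.6*7.9^2) = 37.8 MPa

37.8


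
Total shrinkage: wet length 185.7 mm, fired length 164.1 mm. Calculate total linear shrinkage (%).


TS = (185.7 - 164.1) / 185.7 * 100 = 11.63%

11.63


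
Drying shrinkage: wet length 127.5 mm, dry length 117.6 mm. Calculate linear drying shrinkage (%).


DS = (127.5 - 117.6) / 127.5 * 100 = 7.76%

7.76


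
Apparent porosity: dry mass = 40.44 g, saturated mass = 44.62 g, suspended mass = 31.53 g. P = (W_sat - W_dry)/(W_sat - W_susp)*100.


P = (44.62 - 40.44) / (44.62 - 31.53) * 100 = 4.18 / 13.09 * 100 = 31.9%

31.9


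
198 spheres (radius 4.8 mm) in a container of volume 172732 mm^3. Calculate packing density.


V_sphere = 4/3*pi*4.8^3 = 463.2467 mm^3
Total V = 198*463.2467 = 91722.8466 mm^3
PD = 91722.8466 / 172732 = 0.531

0.531


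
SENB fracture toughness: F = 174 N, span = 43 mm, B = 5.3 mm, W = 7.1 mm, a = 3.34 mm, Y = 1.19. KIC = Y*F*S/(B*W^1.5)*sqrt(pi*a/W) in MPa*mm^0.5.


KIC = 1.19*174*43/(5.3*7.1^1.5)*sqrt(pi*3.34/7.1) = 107.95

107.95


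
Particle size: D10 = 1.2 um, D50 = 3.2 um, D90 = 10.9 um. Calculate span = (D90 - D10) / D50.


Span = (10.9 - 1.2) / 3.2 = 9.7 / 3.2 = 3.031

3.031


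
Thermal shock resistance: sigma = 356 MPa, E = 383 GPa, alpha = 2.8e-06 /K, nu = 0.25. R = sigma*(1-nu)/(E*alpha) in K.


R = 356*(1-0.25)/(383*1000*2.8e-06) = 249 K

249


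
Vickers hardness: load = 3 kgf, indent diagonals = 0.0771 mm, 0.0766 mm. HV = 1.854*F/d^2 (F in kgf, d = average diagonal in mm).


d_avg = (0.0771+0.0766)/2 = 0.07685 mm
HV = 1.854*3/0.07685^2 = 942

942


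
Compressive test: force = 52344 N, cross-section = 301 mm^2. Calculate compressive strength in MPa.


CS = 52344 / 301 = 173.9 MPa

173.9


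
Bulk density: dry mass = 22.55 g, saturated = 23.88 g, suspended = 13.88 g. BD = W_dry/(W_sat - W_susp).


BD = 22.55 / (23.88 - 13.88) = 22.55 / 10.0 = 2.255 g/cm^3

2.255


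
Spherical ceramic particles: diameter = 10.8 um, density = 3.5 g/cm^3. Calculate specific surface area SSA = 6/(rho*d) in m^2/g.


SSA = 6 / (3.5 * 10.8) = 0.159 m^2/g

0.159


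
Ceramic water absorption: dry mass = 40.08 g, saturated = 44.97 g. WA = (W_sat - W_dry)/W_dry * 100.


WA = (44.97 - 40.08) / 40.08 * 100 = 12.2%

12.2


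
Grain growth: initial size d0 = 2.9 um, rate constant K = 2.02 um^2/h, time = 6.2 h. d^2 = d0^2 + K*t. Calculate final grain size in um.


d^2 = 2.9^2 + 2.02*6.2 = 20.934
d = sqrt(20.934) = 4.58 um

4.58


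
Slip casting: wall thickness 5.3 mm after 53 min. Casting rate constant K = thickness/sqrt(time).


K = 5.3 / sqrt(53) = 5.3 / 7.2801 = 0.728 mm/min^0.5

0.728


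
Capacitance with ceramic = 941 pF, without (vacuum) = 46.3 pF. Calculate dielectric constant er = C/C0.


er = 941 / 46.3 = 20.32

20.32


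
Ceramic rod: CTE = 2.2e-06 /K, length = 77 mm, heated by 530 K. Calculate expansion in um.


dL = 2.2e-06 * 77 * 530 * 1000 = 89.782 um

89.782


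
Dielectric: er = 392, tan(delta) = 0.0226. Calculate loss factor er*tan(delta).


Loss = 392 * 0.0226 = 8.859

8.859


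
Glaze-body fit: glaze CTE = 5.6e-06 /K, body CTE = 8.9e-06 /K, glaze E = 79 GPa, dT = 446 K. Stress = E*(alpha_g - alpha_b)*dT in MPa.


Stress = 79*1000*(5.6e-06 - 8.9e-06)*446 = -116.3 MPa

-116.3


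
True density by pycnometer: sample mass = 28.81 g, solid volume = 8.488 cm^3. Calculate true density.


TD = 28.81 / 8.488 = 3.394 g/cm^3

3.394


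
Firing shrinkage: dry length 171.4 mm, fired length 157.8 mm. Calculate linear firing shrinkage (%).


FS = (171.4 - 157.8) / 171.4 * 100 = 7.93%

7.93


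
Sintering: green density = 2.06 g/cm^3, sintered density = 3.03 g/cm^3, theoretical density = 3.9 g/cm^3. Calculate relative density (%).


Relative = 3.03 / 3.9 * 100 = 77.7%

77.7


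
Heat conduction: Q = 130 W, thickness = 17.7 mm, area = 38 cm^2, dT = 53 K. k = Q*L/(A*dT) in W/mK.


k = 130*17.7/1000/(38/10000*53) = 11.43 W/mK

11.43


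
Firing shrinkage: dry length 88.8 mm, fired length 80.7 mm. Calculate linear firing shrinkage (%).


FS = (88.8 - 80.7) / 88.8 * 100 = 9.12%

9.12


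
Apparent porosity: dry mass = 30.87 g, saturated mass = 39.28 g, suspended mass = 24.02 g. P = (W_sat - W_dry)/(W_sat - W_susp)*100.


P = (39.28 - 30.87) / (39.28 - 24.02) * 100 = 8.41 / 15.26 * 100 = 55.1%

55.1


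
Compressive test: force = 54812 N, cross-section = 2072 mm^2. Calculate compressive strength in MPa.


CS = 54812 / 2072 = 26.5 MPa

26.5


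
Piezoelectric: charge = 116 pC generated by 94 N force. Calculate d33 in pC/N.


d33 = 116 / 94 = 1.2 pC/N

1.2


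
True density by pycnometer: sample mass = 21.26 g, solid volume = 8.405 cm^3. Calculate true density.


TD = 21.26 / 8.405 = 2.529 g/cm^3

2.529


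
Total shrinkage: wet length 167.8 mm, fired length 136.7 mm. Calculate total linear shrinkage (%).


TS = (167.8 - 136.7) / 167.8 * 100 = 18.53%

18.53


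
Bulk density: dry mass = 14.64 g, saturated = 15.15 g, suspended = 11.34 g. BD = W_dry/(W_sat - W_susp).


BD = 14.64 / (15.15 - 11.34) = 14.64 / 3.81 = 3.843 g/cm^3

3.843


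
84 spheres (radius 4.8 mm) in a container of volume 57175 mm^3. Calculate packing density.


V_sphere = 4/3*pi*4.8^3 = 463.2467 mm^3
Total V = 84*463.2467 = 38912.7228 mm^3
PD = 38912.7228 / 57175 = 0.681

0.681


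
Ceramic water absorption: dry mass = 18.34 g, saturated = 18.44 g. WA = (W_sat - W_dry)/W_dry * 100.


WA = (18.44 - 18.34) / 18.34 * 100 = 0.55%

0.55


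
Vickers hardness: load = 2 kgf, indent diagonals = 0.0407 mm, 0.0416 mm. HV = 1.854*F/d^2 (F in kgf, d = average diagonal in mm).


d_avg = (0.0407+0.0416)/2 = 0.04115 mm
HV = 1.854*2/0.04115^2 = 2190

2190


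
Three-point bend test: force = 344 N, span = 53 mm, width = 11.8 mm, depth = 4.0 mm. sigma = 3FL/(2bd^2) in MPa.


sigma = 3*344*53/(2*11.8*4.0^2) = 144.9 MPa

144.9


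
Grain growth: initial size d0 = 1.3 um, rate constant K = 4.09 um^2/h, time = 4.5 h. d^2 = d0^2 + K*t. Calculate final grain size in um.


d^2 = 1.3^2 + 4.09*4.5 = 20.095
d = sqrt(20.095) = 4.48 um

4.48


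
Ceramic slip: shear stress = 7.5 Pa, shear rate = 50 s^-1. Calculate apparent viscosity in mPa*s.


eta = tau/gamma * 1000 = 7.5/50 * 1000 = 150.0 mPa*s

150.0


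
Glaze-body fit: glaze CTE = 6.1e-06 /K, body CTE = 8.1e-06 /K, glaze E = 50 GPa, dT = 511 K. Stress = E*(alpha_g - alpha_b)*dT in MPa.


Stress = 50*1000*(6.1e-06 - 8.1e-06)*511 = -51.1 MPa

-51.1


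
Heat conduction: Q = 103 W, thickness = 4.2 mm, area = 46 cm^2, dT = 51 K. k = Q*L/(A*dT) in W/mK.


k = 103*4.2/1000/(46/10000*51) = 1.84 W/mK

1.84


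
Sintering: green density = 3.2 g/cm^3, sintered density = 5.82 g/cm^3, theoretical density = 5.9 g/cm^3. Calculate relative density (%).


Relative = 5.82 / 5.9 * 100 = 98.6%

98.6


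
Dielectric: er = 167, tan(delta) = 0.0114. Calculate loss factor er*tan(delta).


Loss = 167 * 0.0114 = 1.904

1.904


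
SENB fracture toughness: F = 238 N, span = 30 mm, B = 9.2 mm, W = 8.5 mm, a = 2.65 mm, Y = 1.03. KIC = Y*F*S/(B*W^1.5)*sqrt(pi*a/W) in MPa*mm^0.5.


KIC = 1.03*238*30/(9.2*8.5^1.5)*sqrt(pi*2.65/8.5) = 31.92

31.92


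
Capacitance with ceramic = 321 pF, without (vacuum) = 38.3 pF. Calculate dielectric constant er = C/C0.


er = 321 / 38.3 = 8.38

8.38


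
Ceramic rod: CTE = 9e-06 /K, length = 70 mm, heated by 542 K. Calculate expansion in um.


dL = 9e-06 * 70 * 542 * 1000 = 341.46 um

341.46


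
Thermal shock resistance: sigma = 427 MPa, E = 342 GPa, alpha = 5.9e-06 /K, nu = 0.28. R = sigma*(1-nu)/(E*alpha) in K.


R = 427*(1-0.28)/(342*1000*5.9e-06) = 152 K

152


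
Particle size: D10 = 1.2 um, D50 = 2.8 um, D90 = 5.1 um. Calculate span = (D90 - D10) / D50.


Span = (5.1 - 1.2) / 2.8 = 3.9 / 2.8 = 1.393

1.393


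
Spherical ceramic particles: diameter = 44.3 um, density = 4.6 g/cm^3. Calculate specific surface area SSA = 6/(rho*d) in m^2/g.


SSA = 6 / (4.6 * 44.3) = 0.029 m^2/g

0.029


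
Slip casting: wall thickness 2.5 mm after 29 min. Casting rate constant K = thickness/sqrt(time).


K = 2.5 / sqrt(29) = 2.5 / 5.3852 = 0.464 mm/min^0.5

0.464


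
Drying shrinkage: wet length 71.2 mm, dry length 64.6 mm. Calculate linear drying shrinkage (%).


DS = (71.2 - 64.6) / 71.2 * 100 = 9.27%

9.27


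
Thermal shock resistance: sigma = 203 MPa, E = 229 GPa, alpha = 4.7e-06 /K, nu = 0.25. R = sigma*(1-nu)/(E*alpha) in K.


R = 203*(1-0.25)/(229*1000*4.7e-06) = 141 K

141


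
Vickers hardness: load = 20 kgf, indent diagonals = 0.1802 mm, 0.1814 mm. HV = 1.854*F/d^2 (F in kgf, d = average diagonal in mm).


d_avg = (0.1802+0.1814)/2 = 0.1808 mm
HV = 1.854*20/0.1808^2 = 1134

1134


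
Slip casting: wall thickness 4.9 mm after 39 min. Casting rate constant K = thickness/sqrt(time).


K = 4.9 / sqrt(39) = 4.9 / 6.245 = 0.785 mm/min^0.5

0.785


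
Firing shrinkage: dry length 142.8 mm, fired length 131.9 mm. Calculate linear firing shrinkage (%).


FS = (142.8 - 131.9) / 142.8 * 100 = 7.63%

7.63


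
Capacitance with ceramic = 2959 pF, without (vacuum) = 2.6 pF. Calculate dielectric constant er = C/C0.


er = 2959 / 2.6 = 1138.08

1138.08


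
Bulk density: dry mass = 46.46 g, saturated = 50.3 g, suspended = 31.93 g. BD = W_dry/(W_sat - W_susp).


BD = 46.46 / (50.3 - 31.93) = 46.46 / 18.37 = 2.529 g/cm^3

2.529


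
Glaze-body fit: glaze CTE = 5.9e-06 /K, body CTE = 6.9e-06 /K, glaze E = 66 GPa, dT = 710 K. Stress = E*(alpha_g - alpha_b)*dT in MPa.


Stress = 66*1000*(5.9e-06 - 6.9e-06)*710 = -46.9 MPa

-46.9


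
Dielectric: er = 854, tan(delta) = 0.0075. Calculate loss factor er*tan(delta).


Loss = 854 * 0.0075 = 6.405

6.405


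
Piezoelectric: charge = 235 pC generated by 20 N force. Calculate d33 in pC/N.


d33 = 235 / 20 = 11.8 pC/N

11.8


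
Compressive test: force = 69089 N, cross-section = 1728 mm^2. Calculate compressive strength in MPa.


CS = 69089 / 1728 = 40.0 MPa

40.0


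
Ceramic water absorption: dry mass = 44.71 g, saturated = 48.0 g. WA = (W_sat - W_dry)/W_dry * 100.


WA = (48.0 - 44.71) / 44.71 * 100 = 7.36%

7.36


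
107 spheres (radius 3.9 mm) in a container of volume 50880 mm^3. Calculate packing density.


V_sphere = 4/3*pi*3.9^3 = 248.4748 mm^3
Total V = 107*248.4748 = 26586.8036 mm^3
PD = 26586.8036 / 50880 = 0.523

0.523


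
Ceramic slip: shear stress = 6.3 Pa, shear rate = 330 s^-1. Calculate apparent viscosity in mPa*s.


eta = tau/gamma * 1000 = 6.3/330 * 1000 = 19.1 mPa*s

19.1


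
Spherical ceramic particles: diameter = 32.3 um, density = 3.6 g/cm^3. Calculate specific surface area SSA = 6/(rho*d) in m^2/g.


SSA = 6 / (3.6 * 32.3) = 0.052 m^2/g

0.052


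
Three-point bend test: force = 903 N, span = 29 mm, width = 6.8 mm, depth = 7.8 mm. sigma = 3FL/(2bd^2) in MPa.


sigma = 3*903*29/(2*6.8*7.8^2) = 94.9 MPa

94.9


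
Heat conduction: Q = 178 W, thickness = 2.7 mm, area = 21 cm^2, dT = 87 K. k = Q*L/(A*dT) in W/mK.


k = 178*2.7/1000/(21/10000*87) = 2.63 W/mK

2.63


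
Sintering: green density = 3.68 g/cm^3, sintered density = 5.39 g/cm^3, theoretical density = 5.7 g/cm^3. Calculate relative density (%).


Relative = 5.39 / 5.7 * 100 = 94.6%

94.6


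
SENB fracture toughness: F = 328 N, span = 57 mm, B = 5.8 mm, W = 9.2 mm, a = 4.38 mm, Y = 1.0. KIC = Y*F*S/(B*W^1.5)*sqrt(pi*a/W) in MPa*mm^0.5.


KIC = 1.0*328*57/(5.8*9.2^1.5)*sqrt(pi*4.38/9.2) = 141.27

141.27


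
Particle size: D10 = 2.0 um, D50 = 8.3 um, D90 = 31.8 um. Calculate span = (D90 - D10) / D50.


Span = (31.8 - 2.0) / 8.3 = 29.8 / 8.3 = 3.59

3.59


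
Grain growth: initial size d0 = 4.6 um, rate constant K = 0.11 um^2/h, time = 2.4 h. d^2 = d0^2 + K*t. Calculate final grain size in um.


d^2 = 4.6^2 + 0.11*2.4 = 21.424
d = sqrt(21.424) = 4.63 um

4.63


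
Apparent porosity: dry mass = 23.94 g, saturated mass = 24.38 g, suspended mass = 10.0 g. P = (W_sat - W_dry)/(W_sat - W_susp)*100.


P = (24.38 - 23.94) / (24.38 - 10.0) * 100 = 0.44 / 14.38 * 100 = 3.1%

3.1


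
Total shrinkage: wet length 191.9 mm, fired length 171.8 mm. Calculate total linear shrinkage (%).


TS = (191.9 - 171.8) / 191.9 * 100 = 10.47%

10.47
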